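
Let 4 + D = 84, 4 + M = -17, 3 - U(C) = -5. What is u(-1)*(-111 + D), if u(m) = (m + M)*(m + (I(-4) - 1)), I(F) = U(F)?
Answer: 4092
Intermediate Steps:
U(C) = 8 (U(C) = 3 - 1*(-5) = 3 + 5 = 8)
I(F) = 8
M = -21 (M = -4 - 17 = -21)
D = 80 (D = -4 + 84 = 80)
u(m) = (-21 + m)*(7 + m) (u(m) = (m - 21)*(m + (8 - 1)) = (-21 + m)*(m + 7) = (-21 + m)*(7 + m))
u(-1)*(-111 + D) = (-147 + (-1)² - 14*(-1))*(-111 + 80) = (-147 + 1 + 14)*(-31) = -132*(-31) = 4092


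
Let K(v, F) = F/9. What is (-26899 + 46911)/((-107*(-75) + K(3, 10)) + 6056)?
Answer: 180108/126739 ≈ 1.4211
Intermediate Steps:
K(v, F) = F/9 (K(v, F) = F*(⅑) = F/9)
(-26899 + 46911)/((-107*(-75) + K(3, 10)) + 6056) = (-26899 + 46911)/((-107*(-75) + (⅑)*10) + 6056) = 20012/((8025 + 10/9) + 6056) = 20012/(72235/9 + 6056) = 20012/(126739/9) = 20012*(9/126739) = 180108/126739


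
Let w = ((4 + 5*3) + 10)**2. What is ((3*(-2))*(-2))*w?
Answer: 10092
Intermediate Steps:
w = 841 (w = ((4 + 15) + 10)**2 = (19 + 10)**2 = 29**2 = 841)
((3*(-2))*(-2))*w = ((3*(-2))*(-2))*841 = -6*(-2)*841 = 12*841 = 10092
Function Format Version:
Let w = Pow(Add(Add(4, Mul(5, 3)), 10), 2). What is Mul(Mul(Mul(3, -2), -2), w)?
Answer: 10092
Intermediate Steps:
w = 841 (w = Pow(Add(Add(4, 15), 10), 2) = Pow(Add(19, 10), 2) = Pow(29, 2) = 841)
Mul(Mul(Mul(3, -2), -2), w) = Mul(Mul(Mul(3, -2), -2), 841) = Mul(Mul(-6, -2), 841) = Mul(12, 841) = 10092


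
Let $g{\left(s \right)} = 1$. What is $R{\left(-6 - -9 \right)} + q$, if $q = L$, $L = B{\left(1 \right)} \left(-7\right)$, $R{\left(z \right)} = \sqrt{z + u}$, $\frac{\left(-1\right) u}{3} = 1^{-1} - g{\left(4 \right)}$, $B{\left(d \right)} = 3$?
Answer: $-21 + \sqrt{3} \approx -19.268$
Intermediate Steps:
$u = 0$ ($u = - 3 \left(1^{-1} - 1\right) = - 3 \left(1 - 1\right) = \left(-3\right) 0 = 0$)
$R{\left(z \right)} = \sqrt{z}$ ($R{\left(z \right)} = \sqrt{z + 0} = \sqrt{z}$)
$L = -21$ ($L = 3 \left(-7\right) = -21$)
$q = -21$
$R{\left(-6 - -9 \right)} + q = \sqrt{-6 - -9} - 21 = \sqrt{-6 + 9} - 21 = \sqrt{3} - 21 = -21 + \sqrt{3}$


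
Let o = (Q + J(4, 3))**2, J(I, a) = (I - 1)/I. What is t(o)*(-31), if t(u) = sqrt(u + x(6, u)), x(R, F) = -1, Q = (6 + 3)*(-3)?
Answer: -31*sqrt(11009)/4 ≈ -813.16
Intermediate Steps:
J(I, a) = (-1 + I)/I
Q = -27 (Q = 9*(-3) = -27)
o = 11025/16 (o = (-27 + (-1 + 4)/4)**2 = (-27 + (1/4)*3)**2 = (-27 + 3/4)**2 = (-105/4)**2 = 11025/16 ≈ 689.06)
t(u) = sqrt(-1 + u) (t(u) = sqrt(u - 1) = sqrt(-1 + u))
t(o)*(-31) = sqrt(-1 + 11025/16)*(-31) = sqrt(11009/16)*(-31) = (sqrt(11009)/4)*(-31) = -31*sqrt(11009)/4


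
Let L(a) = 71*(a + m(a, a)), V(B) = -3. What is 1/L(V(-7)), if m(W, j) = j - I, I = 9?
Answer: -1/1065 ≈ -0.00093897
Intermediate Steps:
m(W, j) = -9 + j (m(W, j) = j - 1*9 = j - 9 = -9 + j)
L(a) = -639 + 142*a (L(a) = 71*(a + (-9 + a)) = 71*(-9 + 2*a) = -639 + 142*a)
1/L(V(-7)) = 1/(-639 + 142*(-3)) = 1/(-639 - 426) = 1/(-1065) = -1/1065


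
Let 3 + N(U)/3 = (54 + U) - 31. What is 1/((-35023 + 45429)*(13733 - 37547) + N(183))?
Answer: -1/247807875 ≈ -4.0354e-9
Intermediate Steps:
N(U) = 60 + 3*U (N(U) = -9 + 3*((54 + U) - 31) = -9 + 3*(23 + U) = -9 + (69 + 3*U) = 60 + 3*U)
1/((-35023 + 45429)*(13733 - 37547) + N(183)) = 1/((-35023 + 45429)*(13733 - 37547) + (60 + 3*183)) = 1/(10406*(-23814) + (60 + 549)) = 1/(-247808484 + 609) = 1/(-247807875) = -1/247807875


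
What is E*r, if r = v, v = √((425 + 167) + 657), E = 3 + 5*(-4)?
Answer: -17*√1249 ≈ -600.80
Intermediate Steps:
E = -17 (E = 3 - 20 = -17)
v = √1249 (v = √(592 + 657) = √1249 ≈ 35.341)
r = √1249 ≈ 35.341
E*r = -17*√1249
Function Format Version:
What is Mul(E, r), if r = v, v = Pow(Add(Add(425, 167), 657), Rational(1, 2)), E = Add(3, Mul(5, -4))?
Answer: Mul(-17, Pow(1249, Rational(1, 2))) ≈ -600.80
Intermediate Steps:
E = -17 (E = Add(3, -20) = -17)
v = Pow(1249, Rational(1, 2)) (v = Pow(Add(592, 657), Rational(1, 2)) = Pow(1249, Rational(1, 2)) ≈ 35.341)
r = Pow(1249, Rational(1, 2)) ≈ 35.341
Mul(E, r) = Mul(-17, Pow(1249, Rational(1, 2)))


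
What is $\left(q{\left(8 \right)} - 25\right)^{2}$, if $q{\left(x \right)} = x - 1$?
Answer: $324$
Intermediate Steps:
$q{\left(x \right)} = -1 + x$
$\left(q{\left(8 \right)} - 25\right)^{2} = \left(\left(-1 + 8\right) - 25\right)^{2} = \left(7 - 25\right)^{2} = \left(-18\right)^{2} = 324$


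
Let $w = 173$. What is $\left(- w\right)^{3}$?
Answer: $-5177717$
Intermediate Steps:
$\left(- w\right)^{3} = \left(\left(-1\right) 173\right)^{3} = \left(-173\right)^{3} = -5177717$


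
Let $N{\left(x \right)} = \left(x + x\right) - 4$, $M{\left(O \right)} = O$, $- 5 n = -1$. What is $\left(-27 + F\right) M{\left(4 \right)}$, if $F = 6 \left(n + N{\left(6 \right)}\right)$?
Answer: $\frac{444}{5} \approx 88.8$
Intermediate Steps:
$n = \frac{1}{5}$ ($n = \left(- \frac{1}{5}\right) \left(-1\right) = \frac{1}{5} \approx 0.2$)
$N{\left(x \right)} = -4 + 2 x$ ($N{\left(x \right)} = 2 x - 4 = -4 + 2 x$)
$F = \frac{246}{5}$ ($F = 6 \left(\frac{1}{5} + \left(-4 + 2 \cdot 6\right)\right) = 6 \left(\frac{1}{5} + \left(-4 + 12\right)\right) = 6 \left(\frac{1}{5} + 8\right) = 6 \cdot \frac{41}{5} = \frac{246}{5} \approx 49.2$)
$\left(-27 + F\right) M{\left(4 \right)} = \left(-27 + \frac{246}{5}\right) 4 = \frac{111}{5} \cdot 4 = \frac{444}{5}$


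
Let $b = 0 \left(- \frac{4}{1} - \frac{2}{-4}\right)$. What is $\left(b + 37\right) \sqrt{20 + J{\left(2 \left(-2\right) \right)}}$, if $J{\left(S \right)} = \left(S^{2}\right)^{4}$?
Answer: $222 \sqrt{1821} \approx 9473.4$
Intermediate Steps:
$b = 0$ ($b = 0 \left(\left(-4\right) 1 - - \frac{1}{2}\right) = 0 \left(-4 + \frac{1}{2}\right) = 0 \left(- \frac{7}{2}\right) = 0$)
$J{\left(S \right)} = S^{8}$
$\left(b + 37\right) \sqrt{20 + J{\left(2 \left(-2\right) \right)}} = \left(0 + 37\right) \sqrt{20 + \left(2 \left(-2\right)\right)^{8}} = 37 \sqrt{20 + \left(-4\right)^{8}} = 37 \sqrt{20 + 65536} = 37 \sqrt{65556} = 37 \cdot 6 \sqrt{1821} = 222 \sqrt{1821}$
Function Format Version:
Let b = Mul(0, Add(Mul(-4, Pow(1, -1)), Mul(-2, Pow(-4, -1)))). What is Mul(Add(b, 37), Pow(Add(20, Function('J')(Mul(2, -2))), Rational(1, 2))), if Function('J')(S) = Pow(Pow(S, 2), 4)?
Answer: Mul(222, Pow(1821, Rational(1, 2))) ≈ 9473.4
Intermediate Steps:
b = 0 (b = Mul(0, Add(Mul(-4, 1), Mul(-2, Rational(-1, 4)))) = Mul(0, Add(-4, Rational(1, 2))) = Mul(0, Rational(-7, 2)) = 0)
Function('J')(S) = Pow(S, 8)
Mul(Add(b, 37), Pow(Add(20, Function('J')(Mul(2, -2))), Rational(1, 2))) = Mul(Add(0, 37), Pow(Add(20, Pow(Mul(2, -2), 8)), Rational(1, 2))) = Mul(37, Pow(Add(20, Pow(-4, 8)), Rational(1, 2))) = Mul(37, Pow(Add(20, 65536), Rational(1, 2))) = Mul(37, Pow(65556, Rational(1, 2))) = Mul(37, Mul(6, Pow(1821, Rational(1, 2)))) = Mul(222, Pow(1821, Rational(1, 2)))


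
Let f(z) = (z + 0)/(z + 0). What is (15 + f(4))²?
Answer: 256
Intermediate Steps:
f(z) = 1 (f(z) = z/z = 1)
(15 + f(4))² = (15 + 1)² = 16² = 256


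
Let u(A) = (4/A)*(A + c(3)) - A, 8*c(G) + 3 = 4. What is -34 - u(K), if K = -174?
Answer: -73775/348 ≈ -212.00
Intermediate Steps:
c(G) = ⅛ (c(G) = -3/8 + (⅛)*4 = -3/8 + ½ = ⅛)
u(A) = -A + 4*(⅛ + A)/A (u(A) = (4/A)*(A + ⅛) - A = (4/A)*(⅛ + A) - A = 4*(⅛ + A)/A - A = -A + 4*(⅛ + A)/A)
-34 - u(K) = -34 - (4 + (½)/(-174) - 1*(-174)) = -34 - (4 + (½)*(-1/174) + 174) = -34 - (4 - 1/348 + 174) = -34 - 1*61943/348 = -34 - 61943/348 = -73775/348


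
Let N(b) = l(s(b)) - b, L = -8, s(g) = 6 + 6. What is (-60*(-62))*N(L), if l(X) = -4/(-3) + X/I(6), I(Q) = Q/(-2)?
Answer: 19840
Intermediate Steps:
s(g) = 12
I(Q) = -Q/2 (I(Q) = Q*(-½) = -Q/2)
l(X) = 4/3 - X/3 (l(X) = -4/(-3) + X/((-½*6)) = -4*(-⅓) + X/(-3) = 4/3 + X*(-⅓) = 4/3 - X/3)
N(b) = -8/3 - b (N(b) = (4/3 - ⅓*12) - b = (4/3 - 4) - b = -8/3 - b)
(-60*(-62))*N(L) = (-60*(-62))*(-8/3 - 1*(-8)) = 3720*(-8/3 + 8) = 3720*(16/3) = 19840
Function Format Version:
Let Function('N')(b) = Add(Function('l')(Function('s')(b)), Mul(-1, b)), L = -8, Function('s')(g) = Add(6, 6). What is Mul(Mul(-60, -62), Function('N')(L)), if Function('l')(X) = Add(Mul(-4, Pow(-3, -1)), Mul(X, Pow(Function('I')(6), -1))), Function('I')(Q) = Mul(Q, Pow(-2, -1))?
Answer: 19840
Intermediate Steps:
Function('s')(g) = 12
Function('I')(Q) = Mul(Rational(-1, 2), Q) (Function('I')(Q) = Mul(Q, Rational(-1, 2)) = Mul(Rational(-1, 2), Q))
Function('l')(X) = Add(Rational(4, 3), Mul(Rational(-1, 3), X)) (Function('l')(X) = Add(Mul(-4, Pow(-3, -1)), Mul(X, Pow(Mul(Rational(-1, 2), 6), -1))) = Add(Mul(-4, Rational(-1, 3)), Mul(X, Pow(-3, -1))) = Add(Rational(4, 3), Mul(X, Rational(-1, 3))) = Add(Rational(4, 3), Mul(Rational(-1, 3), X)))
Function('N')(b) = Add(Rational(-8, 3), Mul(-1, b)) (Function('N')(b) = Add(Add(Rational(4, 3), Mul(Rational(-1, 3), 12)), Mul(-1, b)) = Add(Add(Rational(4, 3), -4), Mul(-1, b)) = Add(Rational(-8, 3), Mul(-1, b)))
Mul(Mul(-60, -62), Function('N')(L)) = Mul(Mul(-60, -62), Add(Rational(-8, 3), Mul(-1, -8))) = Mul(3720, Add(Rational(-8, 3), 8)) = Mul(3720, Rational(16, 3)) = 19840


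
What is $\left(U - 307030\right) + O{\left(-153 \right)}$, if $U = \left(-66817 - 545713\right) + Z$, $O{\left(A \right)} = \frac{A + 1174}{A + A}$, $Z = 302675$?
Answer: $- \frac{188767831}{306} \approx -6.1689 \cdot 10^{5}$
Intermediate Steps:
$O{\left(A \right)} = \frac{1174 + A}{2 A}$
$U = -309855$ ($U = \left(-66817 - 545713\right) + 302675 = -612530 + 302675 = -309855$)
$\left(U - 307030\right) + O{\left(-153 \right)} = \left(-309855 - 307030\right) + \frac{1174 - 153}{2 \left(-153\right)} = -616885 + \frac{1}{2} \left(- \frac{1}{153}\right) 1021 = -616885 - \frac{1021}{306} = - \frac{188767831}{306}$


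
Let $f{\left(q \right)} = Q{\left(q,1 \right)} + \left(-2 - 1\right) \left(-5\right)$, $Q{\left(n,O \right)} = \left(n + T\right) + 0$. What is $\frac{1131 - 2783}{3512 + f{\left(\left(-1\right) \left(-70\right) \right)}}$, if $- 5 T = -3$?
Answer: $- \frac{2065}{4497} \approx -0.4592$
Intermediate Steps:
$T = \frac{3}{5}$ ($T = \left(- \frac{1}{5}\right) \left(-3\right) = \frac{3}{5} \approx 0.6$)
$Q{\left(n,O \right)} = \frac{3}{5} + n$ ($Q{\left(n,O \right)} = \left(n + \frac{3}{5}\right) + 0 = \left(\frac{3}{5} + n\right) + 0 = \frac{3}{5} + n$)
$f{\left(q \right)} = \frac{78}{5} + q$ ($f{\left(q \right)} = \left(\frac{3}{5} + q\right) + \left(-2 - 1\right) \left(-5\right) = \left(\frac{3}{5} + q\right) - -15 = \left(\frac{3}{5} + q\right) + 15 = \frac{78}{5} + q$)
$\frac{1131 - 2783}{3512 + f{\left(\left(-1\right) \left(-70\right) \right)}} = \frac{1131 - 2783}{3512 + \left(\frac{78}{5} - -70\right)} = - \frac{1652}{3512 + \left(\frac{78}{5} + 70\right)} = - \frac{1652}{3512 + \frac{428}{5}} = - \frac{1652}{\frac{17988}{5}} = \left(-1652\right) \frac{5}{17988} = - \frac{2065}{4497}$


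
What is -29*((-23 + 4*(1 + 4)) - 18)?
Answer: 609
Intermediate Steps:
-29*((-23 + 4*(1 + 4)) - 18) = -29*((-23 + 4*5) - 18) = -29*((-23 + 20) - 18) = -29*(-3 - 18) = -29*(-21) = 609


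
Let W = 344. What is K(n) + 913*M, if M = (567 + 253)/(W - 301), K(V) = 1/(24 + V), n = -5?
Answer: 14224583/817 ≈ 17411.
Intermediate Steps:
M = 820/43 (M = (567 + 253)/(344 - 301) = 820/43 ≈ 19.070)
K(n) + 913*M = 1/(24 - 5) + 913*(820/43) = 1/19 + 748660/43 = 14224583/817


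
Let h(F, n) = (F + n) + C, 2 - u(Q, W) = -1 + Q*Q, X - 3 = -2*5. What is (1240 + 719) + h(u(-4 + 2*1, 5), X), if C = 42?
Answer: 1993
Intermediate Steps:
X = -7 (X = 3 - 2*5 = 3 - 10 = -7)
u(Q, W) = 3 - Q² (u(Q, W) = 2 - (-1 + Q*Q) = 2 - (-1 + Q²) = 2 + (1 - Q²) = 3 - Q²)
h(F, n) = 42 + F + n (h(F, n) = (F + n) + 42 = 42 + F + n)
(1240 + 719) + h(u(-4 + 2*1, 5), X) = (1240 + 719) + (42 + (3 - (-4 + 2*1)²) - 7) = 1959 + (42 + (3 - (-4 + 2)²) - 7) = 1959 + (42 + (3 - 1*(-2)²) - 7) = 1959 + (42 + (3 - 1*4) - 7) = 1959 + (42 + (3 - 4) - 7) = 1959 + (42 - 1 - 7) = 1959 + 34 = 1993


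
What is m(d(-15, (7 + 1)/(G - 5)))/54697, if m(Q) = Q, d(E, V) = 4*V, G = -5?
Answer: -16/273485 ≈ -5.8504e-5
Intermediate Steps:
m(d(-15, (7 + 1)/(G - 5)))/54697 = (4*((7 + 1)/(-5 - 5)))/54697 = (4*(8/(-10)))*(1/54697) = (4*(8*(-⅒)))*(1/54697) = (4*(-⅘))*(1/54697) = -16/5*1/54697 = -16/273485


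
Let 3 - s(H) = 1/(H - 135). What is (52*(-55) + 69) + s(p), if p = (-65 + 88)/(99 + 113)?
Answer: -79728224/28597 ≈ -2788.0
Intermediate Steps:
p = 23/212 ≈ 0.10849
s(H) = 3 - 1/(-135 + H) (s(H) = 3 - 1/(H - 135) = 3 - 1/(-135 + H))
(52*(-55) + 69) + s(p) = (52*(-55) + 69) + (-406 + 3*(23/212))/(-135 + 23/212) = (-2860 + 69) + (-406 + 69/212)/(-28597/212) = -2791 - 212/28597*(-86003/212) = -2791 + 86003/28597 = -79728224/28597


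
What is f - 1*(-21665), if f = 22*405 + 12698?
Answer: 43273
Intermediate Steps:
f = 21608 (f = 8910 + 12698 = 21608)
f - 1*(-21665) = 21608 - 1*(-21665) = 21608 + 21665 = 43273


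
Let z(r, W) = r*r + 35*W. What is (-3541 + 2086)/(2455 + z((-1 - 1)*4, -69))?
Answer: -1455/104 ≈ -13.990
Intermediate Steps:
z(r, W) = r**2 + 35*W
(-3541 + 2086)/(2455 + z((-1 - 1)*4, -69)) = (-3541 + 2086)/(2455 + (((-1 - 1)*4)**2 + 35*(-69))) = -1455/(2455 + ((-2*4)**2 - 2415)) = -1455/(2455 + ((-8)**2 - 2415)) = -1455/(2455 + (64 - 2415)) = -1455/(2455 - 2351) = -1455/104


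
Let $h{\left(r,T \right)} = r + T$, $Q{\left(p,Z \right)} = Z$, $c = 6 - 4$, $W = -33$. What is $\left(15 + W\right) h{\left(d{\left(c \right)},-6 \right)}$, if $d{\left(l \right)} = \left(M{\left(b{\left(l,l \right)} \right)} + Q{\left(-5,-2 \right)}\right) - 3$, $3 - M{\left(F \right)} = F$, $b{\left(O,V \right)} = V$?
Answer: $180$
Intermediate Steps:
$c = 2$
$M{\left(F \right)} = 3 - F$
$d{\left(l \right)} = -2 - l$ ($d{\left(l \right)} = \left(\left(3 - l\right) - 2\right) - 3 = \left(1 - l\right) - 3 = -2 - l$)
$h{\left(r,T \right)} = T + r$
$\left(15 + W\right) h{\left(d{\left(c \right)},-6 \right)} = \left(15 - 33\right) \left(-6 - 4\right) = - 18 \left(-6 - 4\right) = \left(-18\right) \left(-10\right) = 180$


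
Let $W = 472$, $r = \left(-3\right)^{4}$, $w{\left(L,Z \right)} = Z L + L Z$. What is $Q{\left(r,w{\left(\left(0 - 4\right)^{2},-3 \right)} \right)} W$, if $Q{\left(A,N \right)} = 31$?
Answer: $14632$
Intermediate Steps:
$w{\left(L,Z \right)} = 2 L Z$ ($w{\left(L,Z \right)} = L Z + L Z = 2 L Z$)
$r = 81$
$Q{\left(r,w{\left(\left(0 - 4\right)^{2},-3 \right)} \right)} W = 31 \cdot 472 = 14632$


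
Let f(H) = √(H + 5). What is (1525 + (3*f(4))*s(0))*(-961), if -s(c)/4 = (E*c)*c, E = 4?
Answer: -1465525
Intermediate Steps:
s(c) = -16*c² (s(c) = -4*4*c*c = -16*c²)
f(H) = √(5 + H)
(1525 + (3*f(4))*s(0))*(-961) = (1525 + (3*√(5 + 4))*(-16*0²))*(-961) = (1525 + (3*√9)*(-16*0))*(-961) = (1525 + (3*3)*0)*(-961) = (1525 + 9*0)*(-961) = (1525 + 0)*(-961) = 1525*(-961) = -1465525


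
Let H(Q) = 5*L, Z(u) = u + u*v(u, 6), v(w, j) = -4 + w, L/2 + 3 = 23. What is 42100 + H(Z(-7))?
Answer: 42300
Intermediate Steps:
L = 40 (L = -6 + 2*23 = -6 + 46 = 40)
Z(u) = u + u*(-4 + u)
H(Q) = 200 (H(Q) = 5*40 = 200)
42100 + H(Z(-7)) = 42100 + 200 = 42300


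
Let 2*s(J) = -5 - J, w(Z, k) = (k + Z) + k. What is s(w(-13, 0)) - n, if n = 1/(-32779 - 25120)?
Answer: 231597/57899 ≈ 4.0000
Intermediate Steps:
w(Z, k) = Z + 2*k (w(Z, k) = (Z + k) + k = Z + 2*k)
s(J) = -5/2 - J/2 (s(J) = (-5 - J)/2 = -5/2 - J/2)
n = -1/57899 (n = 1/(-57899) = -1/57899 ≈ -1.7271e-5)
s(w(-13, 0)) - n = (-5/2 - (-13 + 2*0)/2) - 1*(-1/57899) = (-5/2 - (-13 + 0)/2) + 1/57899 = (-5/2 - ½*(-13)) + 1/57899 = (-5/2 + 13/2) + 1/57899 = 4 + 1/57899 = 231597/57899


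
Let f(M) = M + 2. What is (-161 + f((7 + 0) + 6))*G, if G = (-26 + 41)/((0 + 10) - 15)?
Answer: 438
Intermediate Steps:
f(M) = 2 + M
G = -3 (G = 15/(10 - 15) = 15/(-5) = 15*(-⅕) = -3)
(-161 + f((7 + 0) + 6))*G = (-161 + (2 + ((7 + 0) + 6)))*(-3) = (-161 + (2 + (7 + 6)))*(-3) = (-161 + (2 + 13))*(-3) = (-161 + 15)*(-3) = -146*(-3) = 438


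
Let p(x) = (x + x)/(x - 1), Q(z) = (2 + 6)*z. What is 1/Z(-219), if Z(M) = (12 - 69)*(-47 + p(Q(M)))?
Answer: 1753/4496559 ≈ 0.00038985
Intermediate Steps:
Q(z) = 8*z
p(x) = 2*x/(-1 + x) (p(x) = (2*x)/(-1 + x) = 2*x/(-1 + x))
Z(M) = 2679 - 912*M/(-1 + 8*M) (Z(M) = (12 - 69)*(-47 + 2*(8*M)/(-1 + 8*M)) = -57*(-47 + 16*M/(-1 + 8*M)) = 2679 - 912*M/(-1 + 8*M))
1/Z(-219) = 1/(57*(-47 + 360*(-219))/(-1 + 8*(-219))) = 1/(57*(-47 - 78840)/(-1 - 1752)) = 1/(57*(-78887)/(-1753)) = 1/(57*(-1/1753)*(-78887)) = 1/(4496559/1753) = 1753/4496559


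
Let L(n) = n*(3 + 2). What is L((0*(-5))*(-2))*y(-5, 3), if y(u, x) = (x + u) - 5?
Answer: 0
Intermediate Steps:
y(u, x) = -5 + u + x (y(u, x) = (u + x) - 5 = -5 + u + x)
L(n) = 5*n (L(n) = n*5 = 5*n)
L((0*(-5))*(-2))*y(-5, 3) = (5*((0*(-5))*(-2)))*(-5 - 5 + 3) = (5*(0*(-2)))*(-7) = (5*0)*(-7) = 0*(-7) = 0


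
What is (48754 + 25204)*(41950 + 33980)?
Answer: 5615630940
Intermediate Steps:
(48754 + 25204)*(41950 + 33980) = 73958*75930 = 5615630940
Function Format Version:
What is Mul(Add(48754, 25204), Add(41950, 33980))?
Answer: 5615630940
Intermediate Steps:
Mul(Add(48754, 25204), Add(41950, 33980)) = Mul(73958, 75930) = 5615630940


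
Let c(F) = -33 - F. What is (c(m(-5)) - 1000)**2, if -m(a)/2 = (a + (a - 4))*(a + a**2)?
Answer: 2537649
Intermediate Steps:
m(a) = -2*(-4 + 2*a)*(a + a**2) (m(a) = -2*(a + (a - 4))*(a + a**2) = -2*(a + (-4 + a))*(a + a**2) = -2*(-4 + 2*a)*(a + a**2))
(c(m(-5)) - 1000)**2 = ((-33 - 4*(-5)*(2 - 5 - 1*(-5)**2)) - 1000)**2 = ((-33 - 4*(-5)*(2 - 5 - 1*25)) - 1000)**2 = ((-33 - 4*(-5)*(2 - 5 - 25)) - 1000)**2 = ((-33 - 4*(-5)*(-28)) - 1000)**2 = ((-33 - 1*560) - 1000)**2 = ((-33 - 560) - 1000)**2 = (-593 - 1000)**2 = (-1593)**2 = 2537649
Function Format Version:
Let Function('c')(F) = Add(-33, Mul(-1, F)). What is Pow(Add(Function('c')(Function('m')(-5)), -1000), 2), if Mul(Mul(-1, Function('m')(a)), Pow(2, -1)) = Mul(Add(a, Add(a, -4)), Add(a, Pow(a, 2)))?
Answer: 2537649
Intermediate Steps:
Function('m')(a) = Mul(-2, Add(-4, Mul(2, a)), Add(a, Pow(a, 2))) (Function('m')(a) = Mul(-2, Mul(Add(a, Add(a, -4)), Add(a, Pow(a, 2)))) = Mul(-2, Mul(Add(a, Add(-4, a)), Add(a, Pow(a, 2)))) = Mul(-2, Mul(Add(-4, Mul(2, a)), Add(a, Pow(a, 2)))) = Mul(-2, Add(-4, Mul(2, a)), Add(a, Pow(a, 2))))
Pow(Add(Function('c')(Function('m')(-5)), -1000), 2) = Pow(Add(Add(-33, Mul(-1, Mul(4, -5, Add(2, -5, Mul(-1, Pow(-5, 2)))))), -1000), 2) = Pow(Add(Add(-33, Mul(-1, Mul(4, -5, Add(2, -5, Mul(-1, 25))))), -1000), 2) = Pow(Add(Add(-33, Mul(-1, Mul(4, -5, Add(2, -5, -25)))), -1000), 2) = Pow(Add(Add(-33, Mul(-1, Mul(4, -5, -28))), -1000), 2) = Pow(Add(Add(-33, Mul(-1, 560)), -1000), 2) = Pow(Add(Add(-33, -560), -1000), 2) = Pow(Add(-593, -1000), 2) = Pow(-1593, 2) = 2537649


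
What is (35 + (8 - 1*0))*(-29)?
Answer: -1247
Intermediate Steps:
(35 + (8 - 1*0))*(-29) = (35 + (8 + 0))*(-29) = (35 + 8)*(-29) = 43*(-29) = -1247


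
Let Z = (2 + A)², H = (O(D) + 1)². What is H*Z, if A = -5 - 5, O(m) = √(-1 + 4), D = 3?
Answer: 256 + 128*√3 ≈ 477.70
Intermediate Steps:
O(m) = √3
A = -10
H = (1 + √3)² (H = (√3 + 1)² = (1 + √3)² ≈ 7.4641)
Z = 64 (Z = (2 - 10)² = (-8)² = 64)
H*Z = (1 + √3)²*64 = 64*(1 + √3)²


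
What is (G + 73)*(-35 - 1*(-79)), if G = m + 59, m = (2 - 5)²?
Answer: 6204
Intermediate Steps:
m = 9 (m = (-3)² = 9)
G = 68 (G = 9 + 59 = 68)
(G + 73)*(-35 - 1*(-79)) = (68 + 73)*(-35 - 1*(-79)) = 141*(-35 + 79) = 141*44 = 6204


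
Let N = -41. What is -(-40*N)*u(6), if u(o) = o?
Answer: -9840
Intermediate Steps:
-(-40*N)*u(6) = -(-40*(-41))*6 = -1640*6 = -1*9840 = -9840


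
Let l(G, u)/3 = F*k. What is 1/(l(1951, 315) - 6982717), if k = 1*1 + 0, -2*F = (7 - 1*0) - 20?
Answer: -2/13965395 ≈ -1.4321e-7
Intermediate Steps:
F = 13/2 (F = -((7 - 1*0) - 20)/2 = -((7 + 0) - 20)/2 = -(7 - 20)/2 = -1/2*(-13) = 13/2 ≈ 6.5000)
k = 1 (k = 1 + 0 = 1)
l(G, u) = 39/2 (l(G, u) = 3*((13/2)*1) = 3*(13/2) = 39/2)
1/(l(1951, 315) - 6982717) = 1/(39/2 - 6982717) = 1/(-13965395/2) = -2/13965395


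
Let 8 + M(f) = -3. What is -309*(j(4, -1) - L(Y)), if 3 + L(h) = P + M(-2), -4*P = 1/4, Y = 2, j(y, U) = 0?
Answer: -69525/16 ≈ -4345.3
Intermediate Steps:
M(f) = -11 (M(f) = -8 - 3 = -11)
P = -1/16 (P = -¼/4 = -¼*¼ = -1/16 ≈ -0.062500)
L(h) = -225/16 (L(h) = -3 + (-1/16 - 11) = -3 - 177/16 = -225/16)
-309*(j(4, -1) - L(Y)) = -309*(0 - 1*(-225/16)) = -309*(0 + 225/16) = -309*225/16 = -69525/16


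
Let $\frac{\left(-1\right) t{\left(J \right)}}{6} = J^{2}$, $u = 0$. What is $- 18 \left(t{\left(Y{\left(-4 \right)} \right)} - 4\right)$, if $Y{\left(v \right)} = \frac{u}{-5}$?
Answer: $72$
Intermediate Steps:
$Y{\left(v \right)} = 0$ ($Y{\left(v \right)} = \frac{0}{-5} = 0 \left(- \frac{1}{5}\right) = 0$)
$t{\left(J \right)} = - 6 J^{2}$
$- 18 \left(t{\left(Y{\left(-4 \right)} \right)} - 4\right) = - 18 \left(- 6 \cdot 0^{2} - 4\right) = - 18 \left(\left(-6\right) 0 - 4\right) = - 18 \left(0 - 4\right) = \left(-18\right) \left(-4\right) = 72$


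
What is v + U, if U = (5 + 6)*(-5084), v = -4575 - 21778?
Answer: -82277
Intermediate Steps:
v = -26353
U = -55924 (U = 11*(-5084) = -55924)
v + U = -26353 - 55924 = -82277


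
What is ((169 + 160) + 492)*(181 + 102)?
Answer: 232343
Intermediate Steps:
((169 + 160) + 492)*(181 + 102) = (329 + 492)*283 = 821*283 = 232343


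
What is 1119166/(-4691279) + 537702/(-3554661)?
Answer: -196992904048/505330500043 ≈ -0.38983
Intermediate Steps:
1119166/(-4691279) + 537702/(-3554661) = 1119166*(-1/4691279) + 537702*(-1/3554661) = -1119166/4691279 - 16294/107717 = -196992904048/505330500043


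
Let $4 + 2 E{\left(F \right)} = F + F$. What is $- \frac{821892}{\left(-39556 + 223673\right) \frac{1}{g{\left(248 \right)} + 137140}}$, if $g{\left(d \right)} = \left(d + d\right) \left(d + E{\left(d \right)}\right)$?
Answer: $- \frac{314097534288}{184117} \approx -1.706 \cdot 10^{6}$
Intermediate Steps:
$E{\left(F \right)} = -2 + F$ ($E{\left(F \right)} = -2 + \frac{F + F}{2} = -2 + \frac{2 F}{2} = -2 + F$)
$g{\left(d \right)} = 2 d \left(-2 + 2 d\right)$ ($g{\left(d \right)} = \left(d + d\right) \left(d + \left(-2 + d\right)\right) = 2 d \left(-2 + 2 d\right)$)
$- \frac{821892}{\left(-39556 + 223673\right) \frac{1}{g{\left(248 \right)} + 137140}} = - \frac{821892}{\left(-39556 + 223673\right) \frac{1}{4 \cdot 248 \left(-1 + 248\right) + 137140}} = - \frac{821892}{184117 \frac{1}{4 \cdot 248 \cdot 247 + 137140}} = - \frac{821892}{184117 \frac{1}{245024 + 137140}} = - \frac{821892}{184117 \cdot \frac{1}{382164}} = - \frac{821892}{\frac{184117}{382164}} = \left(-821892\right) \frac{382164}{184117} = - \frac{314097534288}{184117}$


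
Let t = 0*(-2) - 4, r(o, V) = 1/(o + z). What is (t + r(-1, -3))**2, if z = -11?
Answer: 2401/144 ≈ 16.674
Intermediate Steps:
r(o, V) = 1/(-11 + o) (r(o, V) = 1/(o - 11) = 1/(-11 + o))
t = -4 (t = 0 - 4 = -4)
(t + r(-1, -3))**2 = (-4 + 1/(-11 - 1))**2 = (-4 + 1/(-12))**2 = (-4 - 1/12)**2 = (-49/12)**2 = 2401/144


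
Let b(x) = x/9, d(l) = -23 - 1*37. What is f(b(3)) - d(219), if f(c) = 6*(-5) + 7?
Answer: 37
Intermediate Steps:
d(l) = -60 (d(l) = -23 - 37 = -60)
b(x) = x/9 (b(x) = x*(1/9) = x/9)
f(c) = -23 (f(c) = -30 + 7 = -23)
f(b(3)) - d(219) = -23 - 1*(-60) = -23 + 60 = 37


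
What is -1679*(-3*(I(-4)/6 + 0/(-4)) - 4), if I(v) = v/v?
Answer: 15111/2 ≈ 7555.5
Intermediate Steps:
I(v) = 1
-1679*(-3*(I(-4)/6 + 0/(-4)) - 4) = -1679*(-3*(1/6 + 0/(-4)) - 4) = -1679*(-3*(1*(⅙) + 0*(-¼)) - 4) = -1679*(-3*(⅙ + 0) - 4) = -1679*(-3*⅙ - 4) = -1679*(-½ - 4) = -1679*(-9/2) = 15111/2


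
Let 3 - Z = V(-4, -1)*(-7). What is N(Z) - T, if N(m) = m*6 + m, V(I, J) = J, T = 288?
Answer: -316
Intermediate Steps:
Z = -4 (Z = 3 - (-1)*(-7) = 3 - 1*7 = 3 - 7 = -4)
N(m) = 7*m (N(m) = 6*m + m = 7*m)
N(Z) - T = 7*(-4) - 1*288 = -28 - 288 = -316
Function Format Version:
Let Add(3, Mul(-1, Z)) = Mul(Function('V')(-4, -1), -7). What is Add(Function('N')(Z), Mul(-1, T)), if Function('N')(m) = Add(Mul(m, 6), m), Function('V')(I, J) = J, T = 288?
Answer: -316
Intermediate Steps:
Z = -4 (Z = Add(3, Mul(-1, Mul(-1, -7))) = Add(3, Mul(-1, 7)) = Add(3, -7) = -4)
Function('N')(m) = Mul(7, m) (Function('N')(m) = Add(Mul(6, m), m) = Mul(7, m))
Add(Function('N')(Z), Mul(-1, T)) = Add(Mul(7, -4), Mul(-1, 288)) = Add(-28, -288) = -316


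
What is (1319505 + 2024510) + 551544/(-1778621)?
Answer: 5947734751771/1778621 ≈ 3.3440e+6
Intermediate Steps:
(1319505 + 2024510) + 551544/(-1778621) = 3344015 + 551544*(-1/1778621) = 3344015 - 551544/1778621 = 5947734751771/1778621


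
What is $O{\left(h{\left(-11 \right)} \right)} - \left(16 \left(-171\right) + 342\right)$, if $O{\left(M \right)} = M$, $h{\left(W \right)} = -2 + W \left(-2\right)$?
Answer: $2414$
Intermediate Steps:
$h{\left(W \right)} = -2 - 2 W$
$O{\left(h{\left(-11 \right)} \right)} - \left(16 \left(-171\right) + 342\right) = \left(-2 - -22\right) - \left(16 \left(-171\right) + 342\right) = \left(-2 + 22\right) - \left(-2736 + 342\right) = 20 - -2394 = 20 + 2394 = 2414$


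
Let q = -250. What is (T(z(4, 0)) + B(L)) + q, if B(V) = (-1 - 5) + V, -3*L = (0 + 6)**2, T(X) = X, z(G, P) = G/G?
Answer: -267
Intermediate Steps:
z(G, P) = 1
L = -12 (L = -(0 + 6)**2/3 = -1/3*6**2 = -1/3*36 = -12)
B(V) = -6 + V
(T(z(4, 0)) + B(L)) + q = (1 + (-6 - 12)) - 250 = (1 - 18) - 250 = -17 - 250 = -267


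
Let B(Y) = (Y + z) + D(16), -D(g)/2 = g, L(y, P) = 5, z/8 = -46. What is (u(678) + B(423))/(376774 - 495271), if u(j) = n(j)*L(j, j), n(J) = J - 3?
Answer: -3398/118497 ≈ -0.028676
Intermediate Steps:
z = -368 (z = 8*(-46) = -368)
D(g) = -2*g
n(J) = -3 + J
B(Y) = -400 + Y (B(Y) = (Y - 368) - 2*16 = (-368 + Y) - 32 = -400 + Y)
u(j) = -15 + 5*j (u(j) = (-3 + j)*5 = -15 + 5*j)
(u(678) + B(423))/(376774 - 495271) = ((-15 + 5*678) + (-400 + 423))/(376774 - 495271) = ((-15 + 3390) + 23)/(-118497) = (3375 + 23)*(-1/118497) = 3398*(-1/118497) = -3398/118497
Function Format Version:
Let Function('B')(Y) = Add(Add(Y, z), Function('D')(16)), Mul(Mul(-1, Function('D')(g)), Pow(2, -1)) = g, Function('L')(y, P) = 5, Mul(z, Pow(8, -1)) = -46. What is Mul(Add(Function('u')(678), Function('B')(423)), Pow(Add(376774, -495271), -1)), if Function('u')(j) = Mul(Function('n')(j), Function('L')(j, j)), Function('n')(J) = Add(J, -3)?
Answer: Rational(-3398, 118497) ≈ -0.028676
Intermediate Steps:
z = -368 (z = Mul(8, -46) = -368)
Function('D')(g) = Mul(-2, g)
Function('n')(J) = Add(-3, J)
Function('B')(Y) = Add(-400, Y) (Function('B')(Y) = Add(Add(Y, -368), Mul(-2, 16)) = Add(Add(-368, Y), -32) = Add(-400, Y))
Function('u')(j) = Add(-15, Mul(5, j)) (Function('u')(j) = Mul(Add(-3, j), 5) = Add(-15, Mul(5, j)))
Mul(Add(Function('u')(678), Function('B')(423)), Pow(Add(376774, -495271), -1)) = Mul(Add(Add(-15, Mul(5, 678)), Add(-400, 423)), Pow(Add(376774, -495271), -1)) = Mul(Add(Add(-15, 3390), 23), Pow(-118497, -1)) = Mul(Add(3375, 23), Rational(-1, 118497)) = Mul(3398, Rational(-1, 118497)) = Rational(-3398, 118497)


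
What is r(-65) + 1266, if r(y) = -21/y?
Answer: 82311/65 ≈ 1266.3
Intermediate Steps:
r(-65) + 1266 = -21/(-65) + 1266 = -21*(-1/65) + 1266 = 21/65 + 1266 = 82311/65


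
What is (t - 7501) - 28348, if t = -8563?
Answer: -44412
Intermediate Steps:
(t - 7501) - 28348 = (-8563 - 7501) - 28348 = -16064 - 28348 = -44412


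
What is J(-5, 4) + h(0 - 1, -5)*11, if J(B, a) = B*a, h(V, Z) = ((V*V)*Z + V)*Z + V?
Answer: 299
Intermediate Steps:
h(V, Z) = V + Z*(V + Z*V²) (h(V, Z) = (V²*Z + V)*Z + V = (Z*V² + V)*Z + V = (V + Z*V²)*Z + V = Z*(V + Z*V²) + V = V + Z*(V + Z*V²))
J(-5, 4) + h(0 - 1, -5)*11 = -5*4 + ((0 - 1)*(1 - 5 + (0 - 1)*(-5)²))*11 = -20 - (1 - 5 - 1*25)*11 = -20 - (1 - 5 - 25)*11 = -20 - 1*(-29)*11 = -20 + 29*11 = -20 + 319 = 299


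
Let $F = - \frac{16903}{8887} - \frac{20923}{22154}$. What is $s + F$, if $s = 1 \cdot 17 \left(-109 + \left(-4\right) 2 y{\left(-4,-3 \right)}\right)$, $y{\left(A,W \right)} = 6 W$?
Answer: $\frac{116584734047}{196882598} \approx 592.15$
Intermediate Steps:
$F = - \frac{560411763}{196882598}$ ($F = \left(-16903\right) \frac{1}{8887} - \frac{20923}{22154} = - \frac{16903}{8887} - \frac{20923}{22154} = - \frac{560411763}{196882598} \approx -2.8464$)
$s = 595$ ($s = 1 \cdot 17 \left(-109 + \left(-4\right) 2 \cdot 6 \left(-3\right)\right) = 17 \left(-109 - -144\right) = 17 \left(-109 + 144\right) = 17 \cdot 35 = 595$)
$s + F = 595 - \frac{560411763}{196882598} = \frac{116584734047}{196882598}$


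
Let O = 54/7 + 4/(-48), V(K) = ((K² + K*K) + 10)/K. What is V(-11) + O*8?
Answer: 8810/231 ≈ 38.139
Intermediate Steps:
V(K) = (10 + 2*K²)/K (V(K) = ((K² + K²) + 10)/K = (2*K² + 10)/K = (10 + 2*K²)/K)
O = 641/84 (O = 54*(⅐) + 4*(-1/48) = 54/7 - 1/12 = 641/84 ≈ 7.6310)
V(-11) + O*8 = (2*(-11) + 10/(-11)) + (641/84)*8 = (-22 + 10*(-1/11)) + 1282/21 = (-22 - 10/11) + 1282/21 = -252/11 + 1282/21 = 8810/231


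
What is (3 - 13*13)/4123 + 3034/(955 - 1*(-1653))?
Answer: 6038127/5376392 ≈ 1.1231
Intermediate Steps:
(3 - 13*13)/4123 + 3034/(955 - 1*(-1653)) = (3 - 169)*(1/4123) + 3034/(955 + 1653) = -166*1/4123 + 3034/2608 = -166/4123 + 3034*(1/2608) = -166/4123 + 1517/1304 = 6038127/5376392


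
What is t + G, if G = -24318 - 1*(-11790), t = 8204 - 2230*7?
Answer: -19934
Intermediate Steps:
t = -7406 (t = 8204 - 223*70 = 8204 - 15610 = -7406)
G = -12528 (G = -24318 + 11790 = -12528)
t + G = -7406 - 12528 = -19934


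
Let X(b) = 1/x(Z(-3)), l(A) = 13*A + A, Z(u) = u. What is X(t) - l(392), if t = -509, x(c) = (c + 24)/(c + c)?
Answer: -38418/7 ≈ -5488.3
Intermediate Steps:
x(c) = (24 + c)/(2*c) (x(c) = (24 + c)/((2*c)) = (24 + c)*(1/(2*c)) = (24 + c)/(2*c))
l(A) = 14*A
X(b) = -2/7 (X(b) = 1/((½)*(24 - 3)/(-3)) = 1/((½)*(-⅓)*21) = 1/(-7/2) = -2/7)
X(t) - l(392) = -2/7 - 14*392 = -2/7 - 1*5488 = -2/7 - 5488 = -38418/7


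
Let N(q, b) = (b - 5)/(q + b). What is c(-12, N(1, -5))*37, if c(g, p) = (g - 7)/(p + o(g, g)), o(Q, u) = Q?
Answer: 74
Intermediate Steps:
N(q, b) = (-5 + b)/(b + q)
c(g, p) = (-7 + g)/(g + p) (c(g, p) = (g - 7)/(p + g) = (-7 + g)/(g + p))
c(-12, N(1, -5))*37 = ((-7 - 12)/(-12 + (-5 - 5)/(-5 + 1)))*37 = (-19/(-12 - 10/(-4)))*37 = (-19/(-12 - ¼*(-10)))*37 = (-19/(-12 + 5/2))*37 = (-19/(-19/2))*37 = -2/19*(-19)*37 = 2*37 = 74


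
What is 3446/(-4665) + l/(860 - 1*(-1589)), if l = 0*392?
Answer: -3446/4665 ≈ -0.73869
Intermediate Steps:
l = 0
3446/(-4665) + l/(860 - 1*(-1589)) = 3446/(-4665) + 0/(860 - 1*(-1589)) = 3446*(-1/4665) + 0/(860 + 1589) = -3446/4665 + 0/2449 = -3446/4665 + 0*(1/2449) = -3446/4665 + 0 = -3446/4665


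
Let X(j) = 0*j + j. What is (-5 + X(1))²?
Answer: 16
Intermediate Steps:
X(j) = j (X(j) = 0 + j = j)
(-5 + X(1))² = (-5 + 1)² = (-4)² = 16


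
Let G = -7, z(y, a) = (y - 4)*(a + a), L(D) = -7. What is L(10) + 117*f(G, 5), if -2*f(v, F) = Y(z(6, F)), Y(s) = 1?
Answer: -131/2 ≈ -65.500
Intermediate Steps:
z(y, a) = 2*a*(-4 + y) (z(y, a) = (-4 + y)*(2*a) = 2*a*(-4 + y))
f(v, F) = -½ (f(v, F) = -½*1 = -½)
L(10) + 117*f(G, 5) = -7 + 117*(-½) = -7 - 117/2 = -131/2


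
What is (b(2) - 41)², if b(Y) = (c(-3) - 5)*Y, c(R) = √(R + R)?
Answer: 2577 - 204*I*√6 ≈ 2577.0 - 499.7*I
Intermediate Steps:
c(R) = √2*√R (c(R) = √(2*R) = √2*√R)
b(Y) = Y*(-5 + I*√6) (b(Y) = (√2*√(-3) - 5)*Y = (√2*(I*√3) - 5)*Y = (I*√6 - 5)*Y = (-5 + I*√6)*Y = Y*(-5 + I*√6))
(b(2) - 41)² = (2*(-5 + I*√6) - 41)² = ((-10 + 2*I*√6) - 41)² = (-51 + 2*I*√6)²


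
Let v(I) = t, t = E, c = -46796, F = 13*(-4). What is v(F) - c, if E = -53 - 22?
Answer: 46721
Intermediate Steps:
F = -52
E = -75
t = -75
v(I) = -75
v(F) - c = -75 - 1*(-46796) = -75 + 46796 = 46721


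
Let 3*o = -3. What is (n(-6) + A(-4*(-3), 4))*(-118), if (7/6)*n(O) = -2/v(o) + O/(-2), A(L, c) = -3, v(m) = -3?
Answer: -118/7 ≈ -16.857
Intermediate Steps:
o = -1 (o = (⅓)*(-3) = -1)
n(O) = 4/7 - 3*O/7 (n(O) = 6*(-2/(-3) + O/(-2))/7 = 6*(-2*(-⅓) + O*(-½))/7 = 6*(⅔ - O/2)/7 = 4/7 - 3*O/7)
(n(-6) + A(-4*(-3), 4))*(-118) = ((4/7 - 3/7*(-6)) - 3)*(-118) = ((4/7 + 18/7) - 3)*(-118) = (22/7 - 3)*(-118) = (⅐)*(-118) = -118/7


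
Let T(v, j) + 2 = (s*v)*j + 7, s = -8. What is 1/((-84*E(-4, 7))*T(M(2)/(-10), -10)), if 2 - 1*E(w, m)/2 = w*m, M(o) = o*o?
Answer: 1/136080 ≈ 7.3486e-6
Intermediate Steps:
M(o) = o**2
E(w, m) = 4 - 2*m*w (E(w, m) = 4 - 2*w*m = 4 - 2*m*w)
T(v, j) = 5 - 8*j*v (T(v, j) = -2 + ((-8*v)*j + 7) = -2 + (-8*j*v + 7) = -2 + (7 - 8*j*v) = 5 - 8*j*v)
1/((-84*E(-4, 7))*T(M(2)/(-10), -10)) = 1/((-84*(4 - 2*7*(-4)))*(5 - 8*(-10)*2**2/(-10))) = 1/((-84*(4 + 56))*(5 - 8*(-10)*4*(-1/10))) = 1/((-84*60)*(5 - 8*(-10)*(-2/5))) = 1/(-5040*(5 - 32)) = 1/(-5040*(-27)) = 1/136080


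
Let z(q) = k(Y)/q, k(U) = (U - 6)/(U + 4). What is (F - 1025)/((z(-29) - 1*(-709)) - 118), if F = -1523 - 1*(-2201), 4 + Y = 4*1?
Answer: -20126/34281 ≈ -0.58709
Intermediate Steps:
Y = 0 (Y = -4 + 4*1 = -4 + 4 = 0)
k(U) = (-6 + U)/(4 + U)
z(q) = -3/(2*q) (z(q) = ((-6 + 0)/(4 + 0))/q = (-6/4)/q = ((1/4)*(-6))/q = -3/(2*q))
F = 678 (F = -1523 + 2201 = 678)
(F - 1025)/((z(-29) - 1*(-709)) - 118) = (678 - 1025)/((-3/2/(-29) - 1*(-709)) - 118) = -347/((-3/2*(-1/29) + 709) - 118) = -347/((3/58 + 709) - 118) = -347/(41125/58 - 118) = -347/34281/58 = -347*58/34281 = -20126/34281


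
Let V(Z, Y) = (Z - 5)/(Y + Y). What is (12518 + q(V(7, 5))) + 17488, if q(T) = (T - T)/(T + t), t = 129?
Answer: 30006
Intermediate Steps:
V(Z, Y) = (-5 + Z)/(2*Y) (V(Z, Y) = (-5 + Z)/((2*Y)) = (-5 + Z)*(1/(2*Y)) = (-5 + Z)/(2*Y))
q(T) = 0 (q(T) = (T - T)/(T + 129) = 0/(129 + T) = 0)
(12518 + q(V(7, 5))) + 17488 = (12518 + 0) + 17488 = 12518 + 17488 = 30006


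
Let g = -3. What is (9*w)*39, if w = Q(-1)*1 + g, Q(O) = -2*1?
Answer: -1755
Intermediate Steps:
Q(O) = -2
w = -5 (w = -2*1 - 3 = -2 - 3 = -5)
(9*w)*39 = (9*(-5))*39 = -45*39 = -1755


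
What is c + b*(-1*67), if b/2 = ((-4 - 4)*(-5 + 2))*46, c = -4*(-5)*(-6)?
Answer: -148056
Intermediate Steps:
c = -120 (c = 20*(-6) = -120)
b = 2208 (b = 2*(((-4 - 4)*(-5 + 2))*46) = 2*(-8*(-3)*46) = 2*(24*46) = 2*1104 = 2208)
c + b*(-1*67) = -120 + 2208*(-1*67) = -120 + 2208*(-67) = -120 - 147936 = -148056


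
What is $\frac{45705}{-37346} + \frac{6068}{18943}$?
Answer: $- \frac{639174287}{707445278} \approx -0.9035$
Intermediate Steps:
$\frac{45705}{-37346} + \frac{6068}{18943} = 45705 \left(- \frac{1}{37346}\right) + 6068 \cdot \frac{1}{18943} = - \frac{45705}{37346} + \frac{6068}{18943} = - \frac{639174287}{707445278}$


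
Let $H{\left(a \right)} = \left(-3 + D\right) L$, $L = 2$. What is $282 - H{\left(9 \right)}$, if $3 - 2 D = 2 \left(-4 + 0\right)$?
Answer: $277$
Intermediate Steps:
$D = \frac{11}{2}$ ($D = \frac{3}{2} - \frac{2 \left(-4 + 0\right)}{2} = \frac{3}{2} - \frac{2 \left(-4\right)}{2} = \frac{3}{2} - -4 = \frac{3}{2} + 4 = \frac{11}{2} \approx 5.5$)
$H{\left(a \right)} = 5$ ($H{\left(a \right)} = \left(-3 + \frac{11}{2}\right) 2 = \frac{5}{2} \cdot 2 = 5$)
$282 - H{\left(9 \right)} = 282 - 5 = 277$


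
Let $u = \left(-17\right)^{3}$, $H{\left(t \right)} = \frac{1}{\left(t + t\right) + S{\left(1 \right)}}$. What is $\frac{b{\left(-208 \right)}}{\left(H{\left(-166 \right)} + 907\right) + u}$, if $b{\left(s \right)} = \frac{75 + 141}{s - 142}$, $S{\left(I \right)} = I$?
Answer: $\frac{35748}{232047725} \approx 0.00015405$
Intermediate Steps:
$H{\left(t \right)} = \frac{1}{1 + 2 t}$ ($H{\left(t \right)} = \frac{1}{\left(t + t\right) + 1} = \frac{1}{2 t + 1} = \frac{1}{1 + 2 t}$)
$u = -4913$
$b{\left(s \right)} = \frac{216}{-142 + s}$
$\frac{b{\left(-208 \right)}}{\left(H{\left(-166 \right)} + 907\right) + u} = \frac{216 \frac{1}{-142 - 208}}{\left(\frac{1}{1 + 2 \left(-166\right)} + 907\right) - 4913} = \frac{216 \frac{1}{-350}}{\left(\frac{1}{1 - 332} + 907\right) - 4913} = \frac{216 \left(- \frac{1}{350}\right)}{\left(\frac{1}{-331} + 907\right) - 4913} = - \frac{108}{175 \left(\left(- \frac{1}{331} + 907\right) - 4913\right)} = - \frac{108}{175 \left(\frac{300216}{331} - 4913\right)} = - \frac{108}{175 \left(- \frac{1325987}{331}\right)} = \left(- \frac{108}{175}\right) \left(- \frac{331}{1325987}\right) = \frac{35748}{232047725}$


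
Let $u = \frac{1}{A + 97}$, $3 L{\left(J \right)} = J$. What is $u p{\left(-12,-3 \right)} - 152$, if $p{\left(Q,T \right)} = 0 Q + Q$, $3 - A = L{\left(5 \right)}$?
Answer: $- \frac{44876}{295} \approx -152.12$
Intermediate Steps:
$L{\left(J \right)} = \frac{J}{3}$
$A = \frac{4}{3}$ ($A = 3 - \frac{1}{3} \cdot 5 = 3 - \frac{5}{3} = \frac{4}{3} \approx 1.3333$)
$p{\left(Q,T \right)} = Q$ ($p{\left(Q,T \right)} = 0 + Q = Q$)
$u = \frac{3}{295}$ ($u = \frac{1}{\frac{4}{3} + 97} = \frac{1}{\frac{295}{3}} = \frac{3}{295} \approx 0.010169$)
$u p{\left(-12,-3 \right)} - 152 = \frac{3}{295} \left(-12\right) - 152 = - \frac{36}{295} - 152 = - \frac{44876}{295}$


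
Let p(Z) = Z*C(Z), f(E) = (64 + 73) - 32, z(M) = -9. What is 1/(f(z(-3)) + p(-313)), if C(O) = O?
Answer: 1/98074 ≈ 1.0196e-5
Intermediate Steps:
f(E) = 105 (f(E) = 137 - 32 = 105)
p(Z) = Z**2 (p(Z) = Z*Z = Z**2)
1/(f(z(-3)) + p(-313)) = 1/(105 + (-313)**2) = 1/(105 + 97969) = 1/98074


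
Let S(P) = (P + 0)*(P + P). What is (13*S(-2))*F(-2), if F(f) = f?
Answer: -208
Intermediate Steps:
S(P) = 2*P² (S(P) = P*(2*P) = 2*P²)
(13*S(-2))*F(-2) = (13*(2*(-2)²))*(-2) = (13*(2*4))*(-2) = (13*8)*(-2) = 104*(-2) = -208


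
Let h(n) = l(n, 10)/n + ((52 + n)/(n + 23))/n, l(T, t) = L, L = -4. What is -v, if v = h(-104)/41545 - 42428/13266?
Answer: 103116243652/32241454245 ≈ 3.1982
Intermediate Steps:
l(T, t) = -4
h(n) = -4/n + (52 + n)/(n*(23 + n)) (h(n) = -4/n + ((52 + n)/(n + 23))/n = -4/n + ((52 + n)/(23 + n))/n = -4/n + (52 + n)/(n*(23 + n)))
v = -103116243652/32241454245 (v = ((-40 - 3*(-104))/((-104)*(23 - 104)))/41545 - 42428/13266 = -1/104*(-40 + 312)/(-81)*(1/41545) - 42428*1/13266 = -1/104*(-1/81)*272*(1/41545) - 21214/6633 = (34/1053)*(1/41545) - 21214/6633 = 34/43746885 - 21214/6633 = -103116243652/32241454245 ≈ -3.1982)
-v = -1*(-103116243652/32241454245) = 103116243652/32241454245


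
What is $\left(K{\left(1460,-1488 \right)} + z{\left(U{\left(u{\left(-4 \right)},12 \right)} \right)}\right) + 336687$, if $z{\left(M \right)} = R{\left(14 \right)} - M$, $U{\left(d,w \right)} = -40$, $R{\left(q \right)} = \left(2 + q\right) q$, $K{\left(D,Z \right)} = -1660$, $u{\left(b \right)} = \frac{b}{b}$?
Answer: $335291$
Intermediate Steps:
$u{\left(b \right)} = 1$
$R{\left(q \right)} = q \left(2 + q\right)$
$z{\left(M \right)} = 224 - M$ ($z{\left(M \right)} = 14 \left(2 + 14\right) - M = 14 \cdot 16 - M = 224 - M$)
$\left(K{\left(1460,-1488 \right)} + z{\left(U{\left(u{\left(-4 \right)},12 \right)} \right)}\right) + 336687 = \left(-1660 + \left(224 - -40\right)\right) + 336687 = \left(-1660 + \left(224 + 40\right)\right) + 336687 = \left(-1660 + 264\right) + 336687 = -1396 + 336687 = 335291$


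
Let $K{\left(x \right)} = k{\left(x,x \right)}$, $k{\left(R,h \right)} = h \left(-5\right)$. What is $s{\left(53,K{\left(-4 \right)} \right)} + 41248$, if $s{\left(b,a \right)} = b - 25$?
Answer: $41276$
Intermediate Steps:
$k{\left(R,h \right)} = - 5 h$
$K{\left(x \right)} = - 5 x$
$s{\left(b,a \right)} = -25 + b$
$s{\left(53,K{\left(-4 \right)} \right)} + 41248 = \left(-25 + 53\right) + 41248 = 28 + 41248 = 41276$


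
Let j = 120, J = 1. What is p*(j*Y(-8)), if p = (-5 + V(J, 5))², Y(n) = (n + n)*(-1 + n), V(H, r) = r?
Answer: 0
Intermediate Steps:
Y(n) = 2*n*(-1 + n) (Y(n) = (2*n)*(-1 + n) = 2*n*(-1 + n))
p = 0 (p = (-5 + 5)² = 0² = 0)
p*(j*Y(-8)) = 0*(120*(2*(-8)*(-1 - 8))) = 0*(120*(2*(-8)*(-9))) = 0*(120*144) = 0*17280 = 0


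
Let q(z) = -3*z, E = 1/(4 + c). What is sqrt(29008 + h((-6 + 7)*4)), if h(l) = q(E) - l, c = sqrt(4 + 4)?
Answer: sqrt(232026 + 116016*sqrt(2))/(2*sqrt(2 + sqrt(2))) ≈ 170.30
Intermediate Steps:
c = 2*sqrt(2) (c = sqrt(8) = 2*sqrt(2) ≈ 2.8284)
E = 1/(4 + 2*sqrt(2)) ≈ 0.14645
h(l) = -3/2 - l + 3*sqrt(2)/4 (h(l) = -3*(1/2 - sqrt(2)/4) - l = (-3/2 + 3*sqrt(2)/4) - l = -3/2 - l + 3*sqrt(2)/4)
sqrt(29008 + h((-6 + 7)*4)) = sqrt(29008 + (-3/2 - (-6 + 7)*4 + 3*sqrt(2)/4)) = sqrt(29008 + (-3/2 - 4 + 3*sqrt(2)/4)) = sqrt(29008 + (-11/2 + 3*sqrt(2)/4)) = sqrt(58005/2 + 3*sqrt(2)/4)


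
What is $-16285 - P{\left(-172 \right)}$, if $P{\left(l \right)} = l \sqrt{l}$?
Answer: $-16285 + 344 i \sqrt{43} \approx -16285.0 + 2255.8 i$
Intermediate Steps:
$P{\left(l \right)} = l^{\frac{3}{2}}$
$-16285 - P{\left(-172 \right)} = -16285 - \left(-172\right)^{\frac{3}{2}} = -16285 - - 344 i \sqrt{43} = -16285 + 344 i \sqrt{43}$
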